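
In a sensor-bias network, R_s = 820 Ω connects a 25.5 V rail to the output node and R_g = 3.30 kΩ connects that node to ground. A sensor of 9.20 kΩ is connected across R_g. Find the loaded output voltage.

V_out ≈ 19.1 V

The load sits in parallel with R_g: R_g‖R_L = (3300 × 9200) / (3300 + 9200) = 2429 Ω.
V_out = 25.5 × 2429 / (820 + 2429) = 25.5 × 2429/3249 = 19.1 V.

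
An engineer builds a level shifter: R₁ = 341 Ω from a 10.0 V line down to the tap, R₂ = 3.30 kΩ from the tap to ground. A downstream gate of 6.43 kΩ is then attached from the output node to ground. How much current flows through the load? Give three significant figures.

R₂‖R_L = 2181 Ω; V_out = 10.0 × 2181/2522 = 8.648 V.
I_L = V_out / R_L = 8.648 / 6.43 kΩ = 1.34 mA.

I_L ≈ 1.34 mA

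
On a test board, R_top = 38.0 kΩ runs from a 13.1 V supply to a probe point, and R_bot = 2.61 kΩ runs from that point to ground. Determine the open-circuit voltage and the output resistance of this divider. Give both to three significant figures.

V_th is the open-circuit tap voltage: 13.1 × 2.61/(38.0 + 2.61) = 0.842 V.
With the supply zeroed, R_top and R_bot appear in parallel from the tap: R_th = R_top‖R_bot = (38.0 × 2.61)/40.61 = 2.44 kΩ.

V_th = 0.842 V, R_th = 2.44 kΩ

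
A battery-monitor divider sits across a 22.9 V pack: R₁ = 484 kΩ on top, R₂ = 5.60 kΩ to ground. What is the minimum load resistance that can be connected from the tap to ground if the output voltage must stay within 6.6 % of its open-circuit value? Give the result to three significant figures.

Output resistance R_th = R₁‖R₂ = (484 × 5.60)/489.6 = 5.536 kΩ.
The fractional drop is R_th/(R_th + R_L); requiring this ≤ 0.0660 gives R_L ≥ R_th(1/0.0660 − 1) = 5.536 × 14.15 = 78.3 kΩ.

R_L(min) ≈ 78.3 kΩ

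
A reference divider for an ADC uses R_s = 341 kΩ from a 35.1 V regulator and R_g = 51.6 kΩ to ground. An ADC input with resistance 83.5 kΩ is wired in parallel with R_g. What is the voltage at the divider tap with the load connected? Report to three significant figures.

The load sits in parallel with R_g: R_g‖R_L = (51.6 × 83.5) / (51.6 + 83.5) = 31.89 kΩ.
V_out = 35.1 × 31.89 / (341 + 31.89) = 35.1 × 31.89/372.9 = 3.00 V.

V_out ≈ 3.00 V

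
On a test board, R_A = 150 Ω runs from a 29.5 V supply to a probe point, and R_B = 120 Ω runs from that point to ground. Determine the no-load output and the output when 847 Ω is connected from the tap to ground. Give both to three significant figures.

Open-circuit: V = 29.5 × 120/(150 + 120) = 13.1 V.
With the load, R_B becomes R_B‖R_L = 105.1 Ω, so V = 29.5 × 105.1/255.1 = 12.2 V.

Unloaded: 13.1 V; loaded: 12.2 V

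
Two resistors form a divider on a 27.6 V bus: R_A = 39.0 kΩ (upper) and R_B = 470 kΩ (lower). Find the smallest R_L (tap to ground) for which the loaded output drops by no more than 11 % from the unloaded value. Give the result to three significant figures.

Output resistance R_th = R_A‖R_B = (39.0 × 470)/509.0 = 36.01 kΩ.
The fractional drop is R_th/(R_th + R_L); requiring this ≤ 0.110 gives R_L ≥ R_th(1/0.110 − 1) = 36.01 × 8.091 = 291 kΩ.

R_L(min) ≈ 291 kΩ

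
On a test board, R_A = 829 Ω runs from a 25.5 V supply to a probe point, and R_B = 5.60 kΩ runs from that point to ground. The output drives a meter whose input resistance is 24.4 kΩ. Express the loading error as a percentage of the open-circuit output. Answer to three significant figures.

The divider's output (Thévenin) resistance is R_A‖R_B = 722.1 Ω.
Fractional drop under load = R_th/(R_th + R_L) = 722.1 / (722.1 + 24400) = 0.02874.
So the output falls by 2.87 %.

2.87 %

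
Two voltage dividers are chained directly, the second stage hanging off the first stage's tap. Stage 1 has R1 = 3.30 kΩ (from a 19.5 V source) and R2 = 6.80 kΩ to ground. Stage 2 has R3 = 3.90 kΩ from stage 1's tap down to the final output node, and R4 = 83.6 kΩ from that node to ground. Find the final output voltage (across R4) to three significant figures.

V_out ≈ 12.2 V

Stage 2 presents R3+R4 = 87.50 kΩ as a load on stage 1's tap.
Stage 1's lower leg becomes R2‖(R3+R4) = 6.310 kΩ, so V_mid = 19.5 × 6.310/9.610 = 12.80 V.
Stage 2 is itself unloaded: V_out = V_mid × R4/(R3+R4) = 12.80 × 83.6/87.50 = 12.2 V.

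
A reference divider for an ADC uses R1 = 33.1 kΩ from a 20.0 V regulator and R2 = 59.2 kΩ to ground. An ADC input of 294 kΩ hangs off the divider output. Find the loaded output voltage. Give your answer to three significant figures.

The load sits in parallel with R2: R2‖R_L = (59.2 × 294) / (59.2 + 294) = 49.28 kΩ.
V_out = 20.0 × 49.28 / (33.1 + 49.28) = 20.0 × 49.28/82.38 = 12.0 V.

V_out ≈ 12.0 V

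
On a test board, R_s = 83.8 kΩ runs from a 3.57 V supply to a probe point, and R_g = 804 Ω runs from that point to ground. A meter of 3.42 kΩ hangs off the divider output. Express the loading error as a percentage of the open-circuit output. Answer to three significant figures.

The divider's output (Thévenin) resistance is R_s‖R_g = 796.4 Ω.
Fractional drop under load = R_th/(R_th + R_L) = 796.4 / (796.4 + 3420) = 0.1889.
So the output falls by 18.9 %.

18.9 %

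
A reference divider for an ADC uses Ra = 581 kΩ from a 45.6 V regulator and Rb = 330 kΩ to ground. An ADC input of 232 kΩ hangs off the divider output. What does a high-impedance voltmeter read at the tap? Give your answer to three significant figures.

The load sits in parallel with Rb: Rb‖R_L = (330 × 232) / (330 + 232) = 136.2 kΩ.
V_out = 45.6 × 136.2 / (581 + 136.2) = 45.6 × 136.2/717.2 = 8.66 V.

V_out ≈ 8.66 V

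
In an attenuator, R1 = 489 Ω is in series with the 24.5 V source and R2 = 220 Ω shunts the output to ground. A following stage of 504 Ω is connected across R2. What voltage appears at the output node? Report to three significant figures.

The load sits in parallel with R2: R2‖R_L = (220 × 504) / (220 + 504) = 153.1 Ω.
V_out = 24.5 × 153.1 / (489 + 153.1) = 24.5 × 153.1/642.1 = 5.84 V.
(Unloaded it would have been 7.60 V.)

V_out ≈ 5.84 V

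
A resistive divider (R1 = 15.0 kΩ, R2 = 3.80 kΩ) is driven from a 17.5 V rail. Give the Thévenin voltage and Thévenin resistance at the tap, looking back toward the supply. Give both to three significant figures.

V_th = 3.54 V, R_th = 3.03 kΩ

V_th is the open-circuit tap voltage: 17.5 × 3.80/(15.0 + 3.80) = 3.54 V.
With the supply zeroed, R1 and R2 appear in parallel from the tap: R_th = R1‖R2 = (15.0 × 3.80)/18.80 = 3.03 kΩ.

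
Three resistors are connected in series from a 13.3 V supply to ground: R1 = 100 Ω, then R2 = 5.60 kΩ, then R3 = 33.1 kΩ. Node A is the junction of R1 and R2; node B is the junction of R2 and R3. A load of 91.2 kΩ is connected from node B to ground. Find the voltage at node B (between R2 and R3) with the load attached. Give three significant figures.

V ≈ 10.8 V

At node B, R3 is in parallel with the load: R3‖R_L = 24290 Ω.
Below node A the resistance is R2 + (R3‖R_L) = 29890 Ω, so V_A = 13.3 × 29890/29990 = 13.26 V.
Then V_B = V_A × (R3‖R_L)/(R2 + R3‖R_L) = 13.26 × 24290/29890 = 10.8 V.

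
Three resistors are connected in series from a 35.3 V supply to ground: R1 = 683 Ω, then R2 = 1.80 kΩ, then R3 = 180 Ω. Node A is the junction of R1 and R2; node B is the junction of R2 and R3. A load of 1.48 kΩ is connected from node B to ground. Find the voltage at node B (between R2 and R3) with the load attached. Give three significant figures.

V ≈ 2.14 V

At node B, R3 is in parallel with the load: R3‖R_L = 160.5 Ω.
Below node A the resistance is R2 + (R3‖R_L) = 1960 Ω, so V_A = 35.3 × 1960/2643 = 26.18 V.
Then V_B = V_A × (R3‖R_L)/(R2 + R3‖R_L) = 26.18 × 160.5/1960 = 2.14 V.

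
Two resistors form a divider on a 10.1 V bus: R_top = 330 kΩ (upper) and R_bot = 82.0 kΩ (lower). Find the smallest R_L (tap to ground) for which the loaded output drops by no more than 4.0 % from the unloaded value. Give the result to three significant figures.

R_L(min) ≈ 1.58 MΩ

Output resistance R_th = R_top‖R_bot = (330 × 82.0)/412.0 = 65.68 kΩ.
The fractional drop is R_th/(R_th + R_L); requiring this ≤ 0.0400 gives R_L ≥ R_th(1/0.0400 − 1) = 65.68 × 24.00 = 1.58 MΩ.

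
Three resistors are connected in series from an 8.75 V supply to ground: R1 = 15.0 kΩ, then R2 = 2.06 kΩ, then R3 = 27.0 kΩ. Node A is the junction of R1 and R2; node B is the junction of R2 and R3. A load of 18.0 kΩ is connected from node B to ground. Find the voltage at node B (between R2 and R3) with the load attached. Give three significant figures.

V ≈ 3.39 V

At node B, R3 is in parallel with the load: R3‖R_L = 10.80 kΩ.
Below node A the resistance is R2 + (R3‖R_L) = 12.86 kΩ, so V_A = 8.75 × 12.86/27.86 = 4.039 V.
Then V_B = V_A × (R3‖R_L)/(R2 + R3‖R_L) = 4.039 × 10.80/12.86 = 3.39 V.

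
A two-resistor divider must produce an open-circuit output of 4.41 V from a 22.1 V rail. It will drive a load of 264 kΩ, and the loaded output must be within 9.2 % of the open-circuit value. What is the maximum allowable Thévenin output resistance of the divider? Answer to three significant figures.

R_th ≤ 26.7 kΩ

Loading drop = R_th/(R_th + R_L) ≤ 0.0920, so R_th ≤ R_L · ε/(1−ε) = 264 kΩ × 0.0920/0.9080 = 26.7 kΩ.
(Any R1, R2 with R2/(R1+R2) = 0.200 and R1‖R2 ≤ 26.7 kΩ will meet the spec.)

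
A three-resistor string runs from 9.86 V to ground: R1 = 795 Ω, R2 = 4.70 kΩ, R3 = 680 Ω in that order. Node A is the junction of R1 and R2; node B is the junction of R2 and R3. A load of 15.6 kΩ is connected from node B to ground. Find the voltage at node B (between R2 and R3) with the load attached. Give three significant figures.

V ≈ 1.05 V

At node B, R3 is in parallel with the load: R3‖R_L = 651.6 Ω.
Below node A the resistance is R2 + (R3‖R_L) = 5352 Ω, so V_A = 9.86 × 5352/6147 = 8.585 V.
Then V_B = V_A × (R3‖R_L)/(R2 + R3‖R_L) = 8.585 × 651.6/5352 = 1.05 V.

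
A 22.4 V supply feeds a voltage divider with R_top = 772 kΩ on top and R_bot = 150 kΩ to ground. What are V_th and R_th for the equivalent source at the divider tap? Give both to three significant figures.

V_th is the open-circuit tap voltage: 22.4 × 150/(772 + 150) = 3.64 V.
With the supply zeroed, R_top and R_bot appear in parallel from the tap: R_th = R_top‖R_bot = (772 × 150)/922.0 = 126 kΩ.

V_th = 3.64 V, R_th = 126 kΩ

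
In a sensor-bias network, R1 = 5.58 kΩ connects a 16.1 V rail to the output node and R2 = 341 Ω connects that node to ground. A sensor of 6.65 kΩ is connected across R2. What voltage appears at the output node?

The load sits in parallel with R2: R2‖R_L = (341 × 6650) / (341 + 6650) = 324.4 Ω.
V_out = 16.1 × 324.4 / (5580 + 324.4) = 16.1 × 324.4/5904 = 0.884 V.

V_out ≈ 0.884 V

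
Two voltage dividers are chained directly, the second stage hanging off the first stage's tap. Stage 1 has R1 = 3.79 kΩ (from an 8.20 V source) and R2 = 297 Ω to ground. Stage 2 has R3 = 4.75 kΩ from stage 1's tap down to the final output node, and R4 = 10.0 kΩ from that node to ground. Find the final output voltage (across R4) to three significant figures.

Stage 2 presents R3+R4 = 14750 Ω as a load on stage 1's tap.
Stage 1's lower leg becomes R2‖(R3+R4) = 291.1 Ω, so V_mid = 8.20 × 291.1/4081 = 0.5850 V.
Stage 2 is itself unloaded: V_out = V_mid × R4/(R3+R4) = 0.5850 × 10000/14750 = 0.397 V.

V_out ≈ 0.397 V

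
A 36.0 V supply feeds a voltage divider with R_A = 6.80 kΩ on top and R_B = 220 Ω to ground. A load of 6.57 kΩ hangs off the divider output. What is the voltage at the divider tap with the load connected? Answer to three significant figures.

The load sits in parallel with R_B: R_B‖R_L = (220 × 6570) / (220 + 6570) = 212.9 Ω.
V_out = 36.0 × 212.9 / (6800 + 212.9) = 36.0 × 212.9/7013 = 1.09 V.

V_out ≈ 1.09 V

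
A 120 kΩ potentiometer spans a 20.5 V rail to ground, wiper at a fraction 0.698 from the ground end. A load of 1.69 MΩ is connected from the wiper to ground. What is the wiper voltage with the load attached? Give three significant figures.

The wiper splits the pot into (1−α)R = 36.24 kΩ above and αR = 83.76 kΩ below.
Lower section ‖ load = 79.80 kΩ.
V_wiper = 20.5 × 79.80/(36.24 + 79.80) = 14.1 V.

V ≈ 14.1 V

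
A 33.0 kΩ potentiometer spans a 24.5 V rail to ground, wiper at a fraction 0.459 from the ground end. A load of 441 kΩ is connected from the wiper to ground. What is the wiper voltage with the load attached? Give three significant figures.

The wiper splits the pot into (1−α)R = 17.85 kΩ above and αR = 15.15 kΩ below.
Lower section ‖ load = 14.64 kΩ.
V_wiper = 24.5 × 14.64/(17.85 + 14.64) = 11.0 V.

V ≈ 11.0 V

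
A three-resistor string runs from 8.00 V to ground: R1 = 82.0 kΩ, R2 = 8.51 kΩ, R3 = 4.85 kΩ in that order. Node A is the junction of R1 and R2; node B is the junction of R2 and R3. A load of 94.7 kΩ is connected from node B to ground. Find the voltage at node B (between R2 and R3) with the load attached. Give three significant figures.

At node B, R3 is in parallel with the load: R3‖R_L = 4.614 kΩ.
Below node A the resistance is R2 + (R3‖R_L) = 13.12 kΩ, so V_A = 8.00 × 13.12/95.12 = 1.104 V.
Then V_B = V_A × (R3‖R_L)/(R2 + R3‖R_L) = 1.104 × 4.614/13.12 = 0.388 V.

V ≈ 0.388 V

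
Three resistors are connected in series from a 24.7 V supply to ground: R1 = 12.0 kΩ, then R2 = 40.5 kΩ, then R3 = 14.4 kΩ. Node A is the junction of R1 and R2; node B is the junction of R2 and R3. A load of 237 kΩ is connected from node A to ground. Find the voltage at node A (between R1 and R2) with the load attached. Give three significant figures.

V ≈ 19.5 V

Below node A the series string R2+R3 = 54.90 kΩ sits in parallel with the 237 kΩ load: 44.57 kΩ.
V_A = 24.7 × 44.57/(12.0 + 44.57) = 19.5 V.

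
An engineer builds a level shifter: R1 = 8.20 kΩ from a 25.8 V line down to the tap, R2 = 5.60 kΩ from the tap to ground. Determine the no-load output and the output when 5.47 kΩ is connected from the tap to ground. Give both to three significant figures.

Unloaded: 10.5 V; loaded: 6.51 V

Open-circuit: V = 25.8 × 5.60/(8.20 + 5.60) = 10.5 V.
With the load, R2 becomes R2‖R_L = 2.767 kΩ, so V = 25.8 × 2.767/10.97 = 6.51 V.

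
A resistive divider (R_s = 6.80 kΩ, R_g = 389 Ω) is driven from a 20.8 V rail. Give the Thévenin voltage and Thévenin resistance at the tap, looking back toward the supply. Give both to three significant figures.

V_th = 1.13 V, R_th = 368 Ω

V_th is the open-circuit tap voltage: 20.8 × 389/(6800 + 389) = 1.13 V.
With the supply zeroed, R_s and R_g appear in parallel from the tap: R_th = R_s‖R_g = (6800 × 389)/7189 = 368 Ω.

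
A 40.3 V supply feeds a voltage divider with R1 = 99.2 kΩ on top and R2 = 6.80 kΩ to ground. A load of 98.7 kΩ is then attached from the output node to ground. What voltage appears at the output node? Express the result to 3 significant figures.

The load sits in parallel with R2: R2‖R_L = (6.80 × 98.7) / (6.80 + 98.7) = 6.362 kΩ.
V_out = 40.3 × 6.362 / (99.2 + 6.362) = 40.3 × 6.362/105.6 = 2.43 V.

V_out ≈ 2.43 V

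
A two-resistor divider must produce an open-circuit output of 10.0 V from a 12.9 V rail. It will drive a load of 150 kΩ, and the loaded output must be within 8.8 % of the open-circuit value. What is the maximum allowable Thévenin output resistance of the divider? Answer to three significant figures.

Loading drop = R_th/(R_th + R_L) ≤ 0.0880, so R_th ≤ R_L · ε/(1−ε) = 150 kΩ × 0.0880/0.9120 = 14.5 kΩ.
(Any R1, R2 with R2/(R1+R2) = 0.775 and R1‖R2 ≤ 14.5 kΩ will meet the spec.)

R_th ≤ 14.5 kΩ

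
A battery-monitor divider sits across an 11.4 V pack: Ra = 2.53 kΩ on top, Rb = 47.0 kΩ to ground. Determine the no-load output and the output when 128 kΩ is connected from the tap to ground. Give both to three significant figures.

Unloaded: 10.8 V; loaded: 10.6 V

Open-circuit: V = 11.4 × 47.0/(2.53 + 47.0) = 10.8 V.
With the load, Rb becomes Rb‖R_L = 34.38 kΩ, so V = 11.4 × 34.38/36.91 = 10.6 V.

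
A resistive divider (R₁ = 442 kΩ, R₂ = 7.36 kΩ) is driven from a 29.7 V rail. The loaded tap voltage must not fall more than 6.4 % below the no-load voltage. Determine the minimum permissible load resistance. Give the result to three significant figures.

Output resistance R_th = R₁‖R₂ = (442 × 7.36)/449.4 = 7.239 kΩ.
The fractional drop is R_th/(R_th + R_L); requiring this ≤ 0.0640 gives R_L ≥ R_th(1/0.0640 − 1) = 7.239 × 14.62 = 106 kΩ.

R_L(min) ≈ 106 kΩ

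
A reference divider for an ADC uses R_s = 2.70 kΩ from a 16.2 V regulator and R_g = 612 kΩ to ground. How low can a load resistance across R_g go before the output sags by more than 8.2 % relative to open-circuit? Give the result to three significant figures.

Output resistance R_th = R_s‖R_g = (2.70 × 612)/614.7 = 2.688 kΩ.
The fractional drop is R_th/(R_th + R_L); requiring this ≤ 0.0820 gives R_L ≥ R_th(1/0.0820 − 1) = 2.688 × 11.20 = 30.1 kΩ.

R_L(min) ≈ 30.1 kΩ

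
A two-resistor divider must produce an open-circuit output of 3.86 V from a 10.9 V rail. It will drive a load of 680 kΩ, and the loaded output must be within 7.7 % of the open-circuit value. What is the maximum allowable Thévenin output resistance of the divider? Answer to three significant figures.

Loading drop = R_th/(R_th + R_L) ≤ 0.0770, so R_th ≤ R_L · ε/(1−ε) = 680 kΩ × 0.0770/0.9230 = 56.7 kΩ.

R_th ≤ 56.7 kΩ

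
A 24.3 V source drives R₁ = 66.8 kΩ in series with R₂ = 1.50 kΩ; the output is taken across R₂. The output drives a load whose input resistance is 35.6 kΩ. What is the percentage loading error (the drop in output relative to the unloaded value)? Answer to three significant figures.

The divider's output (Thévenin) resistance is R₁‖R₂ = 1.467 kΩ.
Fractional drop under load = R_th/(R_th + R_L) = 1.467 / (1.467 + 35.6) = 0.03958.
So the output falls by 3.96 %.

3.96 %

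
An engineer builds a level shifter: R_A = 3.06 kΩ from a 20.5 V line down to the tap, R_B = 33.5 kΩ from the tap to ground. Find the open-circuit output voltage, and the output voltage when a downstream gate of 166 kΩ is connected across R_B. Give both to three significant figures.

Open-circuit: V = 20.5 × 33.5/(3.06 + 33.5) = 18.8 V.
With the load, R_B becomes R_B‖R_L = 27.87 kΩ, so V = 20.5 × 27.87/30.93 = 18.5 V.

Unloaded: 18.8 V; loaded: 18.5 V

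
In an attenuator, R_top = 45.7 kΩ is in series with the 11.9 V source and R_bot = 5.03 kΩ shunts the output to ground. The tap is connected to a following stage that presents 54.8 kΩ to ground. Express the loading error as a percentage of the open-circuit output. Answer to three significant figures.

7.64 %

The divider's output (Thévenin) resistance is R_top‖R_bot = 4.531 kΩ.
Fractional drop under load = R_th/(R_th + R_L) = 4.531 / (4.531 + 54.8) = 0.07637.
So the output falls by 7.64 %.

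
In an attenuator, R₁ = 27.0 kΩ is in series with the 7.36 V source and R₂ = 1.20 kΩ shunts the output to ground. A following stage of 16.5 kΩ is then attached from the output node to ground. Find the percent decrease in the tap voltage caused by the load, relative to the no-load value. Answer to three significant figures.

6.51 %

The divider's output (Thévenin) resistance is R₁‖R₂ = 1.149 kΩ.
Fractional drop under load = R_th/(R_th + R_L) = 1.149 / (1.149 + 16.5) = 0.06510.
So the output falls by 6.51 %.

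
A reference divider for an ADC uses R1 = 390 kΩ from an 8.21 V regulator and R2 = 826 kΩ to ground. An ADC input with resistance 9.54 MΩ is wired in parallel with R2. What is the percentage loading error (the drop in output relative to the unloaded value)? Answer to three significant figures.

2.70 %

The divider's output (Thévenin) resistance is R1‖R2 = 264.9 kΩ.
Fractional drop under load = R_th/(R_th + R_L) = 264.9 / (264.9 + 9540) = 0.02702.
So the output falls by 2.70 %.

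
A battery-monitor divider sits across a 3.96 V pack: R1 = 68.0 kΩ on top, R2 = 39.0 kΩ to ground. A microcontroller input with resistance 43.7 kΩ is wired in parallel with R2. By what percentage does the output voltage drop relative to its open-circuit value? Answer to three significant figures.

The divider's output (Thévenin) resistance is R1‖R2 = 24.79 kΩ.
Fractional drop under load = R_th/(R_th + R_L) = 24.79 / (24.79 + 43.7) = 0.3619.
So the output falls by 36.2 %.

36.2 %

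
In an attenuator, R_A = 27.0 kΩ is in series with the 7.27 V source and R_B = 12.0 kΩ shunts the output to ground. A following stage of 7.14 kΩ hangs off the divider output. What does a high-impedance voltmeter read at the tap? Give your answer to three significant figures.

V_out ≈ 1.03 V

The load sits in parallel with R_B: R_B‖R_L = (12.0 × 7.14) / (12.0 + 7.14) = 4.476 kΩ.
V_out = 7.27 × 4.476 / (27.0 + 4.476) = 7.27 × 4.476/31.48 = 1.03 V.
(Unloaded it would have been 2.24 V.)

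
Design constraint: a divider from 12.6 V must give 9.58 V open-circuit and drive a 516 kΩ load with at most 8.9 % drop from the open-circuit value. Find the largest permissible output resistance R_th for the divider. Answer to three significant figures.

R_th ≤ 50.4 kΩ

Loading drop = R_th/(R_th + R_L) ≤ 0.0890, so R_th ≤ R_L · ε/(1−ε) = 516 kΩ × 0.0890/0.9110 = 50.4 kΩ.
(Any R1, R2 with R2/(R1+R2) = 0.760 and R1‖R2 ≤ 50.4 kΩ will meet the spec.)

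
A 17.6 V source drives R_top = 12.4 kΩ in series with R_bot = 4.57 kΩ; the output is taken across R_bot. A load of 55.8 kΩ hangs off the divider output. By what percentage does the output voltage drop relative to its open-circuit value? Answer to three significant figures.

The divider's output (Thévenin) resistance is R_top‖R_bot = 3.339 kΩ.
Fractional drop under load = R_th/(R_th + R_L) = 3.339 / (3.339 + 55.8) = 0.05647.
So the output falls by 5.65 %.

5.65 %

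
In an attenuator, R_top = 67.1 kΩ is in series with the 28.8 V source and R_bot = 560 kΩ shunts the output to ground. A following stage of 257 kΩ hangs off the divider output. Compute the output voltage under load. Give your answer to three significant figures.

The load sits in parallel with R_bot: R_bot‖R_L = (560 × 257) / (560 + 257) = 176.2 kΩ.
V_out = 28.8 × 176.2 / (67.1 + 176.2) = 28.8 × 176.2/243.3 = 20.9 V.

V_out ≈ 20.9 V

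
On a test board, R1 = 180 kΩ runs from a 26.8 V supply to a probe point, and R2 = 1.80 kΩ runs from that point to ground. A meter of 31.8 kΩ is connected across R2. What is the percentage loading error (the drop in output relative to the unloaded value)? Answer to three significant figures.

5.31 %

The divider's output (Thévenin) resistance is R1‖R2 = 1.782 kΩ.
Fractional drop under load = R_th/(R_th + R_L) = 1.782 / (1.782 + 31.8) = 0.05307.
So the output falls by 5.31 %.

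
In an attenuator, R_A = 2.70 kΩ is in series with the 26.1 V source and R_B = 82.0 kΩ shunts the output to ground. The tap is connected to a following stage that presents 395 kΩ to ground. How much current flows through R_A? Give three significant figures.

R_B‖R_L = 67.90 kΩ, so the source sees R_A + R_B‖R_L = 70.60 kΩ.
I = 26.1 V / 70.60 kΩ = 0.370 mA.

I ≈ 0.370 mA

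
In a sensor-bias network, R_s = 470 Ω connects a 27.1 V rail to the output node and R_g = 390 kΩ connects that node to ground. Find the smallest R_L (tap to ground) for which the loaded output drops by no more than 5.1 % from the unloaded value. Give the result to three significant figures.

R_L(min) ≈ 8.74 kΩ

Output resistance R_th = R_s‖R_g = (470 × 390000)/390500 = 469.4 Ω.
The fractional drop is R_th/(R_th + R_L); requiring this ≤ 0.0510 gives R_L ≥ R_th(1/0.0510 − 1) = 469.4 × 18.61 = 8.74 kΩ.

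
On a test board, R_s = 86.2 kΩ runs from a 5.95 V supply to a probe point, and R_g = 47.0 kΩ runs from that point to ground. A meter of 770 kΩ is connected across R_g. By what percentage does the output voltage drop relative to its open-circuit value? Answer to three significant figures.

The divider's output (Thévenin) resistance is R_s‖R_g = 30.42 kΩ.
Fractional drop under load = R_th/(R_th + R_L) = 30.42 / (30.42 + 770) = 0.03800.
So the output falls by 3.80 %.

3.80 %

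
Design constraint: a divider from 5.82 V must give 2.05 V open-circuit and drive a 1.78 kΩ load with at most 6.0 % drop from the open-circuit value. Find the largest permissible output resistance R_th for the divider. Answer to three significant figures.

Loading drop = R_th/(R_th + R_L) ≤ 0.0600, so R_th ≤ R_L · ε/(1−ε) = 1.78 kΩ × 0.0600/0.9400 = 114 Ω.
(Any R1, R2 with R2/(R1+R2) = 0.352 and R1‖R2 ≤ 114 Ω will meet the spec.)

R_th ≤ 114 Ω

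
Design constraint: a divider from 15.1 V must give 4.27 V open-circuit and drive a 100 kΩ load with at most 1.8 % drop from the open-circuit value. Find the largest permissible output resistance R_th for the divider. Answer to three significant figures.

R_th ≤ 1.83 kΩ

Loading drop = R_th/(R_th + R_L) ≤ 0.0180, so R_th ≤ R_L · ε/(1−ε) = 100 kΩ × 0.0180/0.9820 = 1.83 kΩ.
(Any R1, R2 with R2/(R1+R2) = 0.283 and R1‖R2 ≤ 1.83 kΩ will meet the spec.)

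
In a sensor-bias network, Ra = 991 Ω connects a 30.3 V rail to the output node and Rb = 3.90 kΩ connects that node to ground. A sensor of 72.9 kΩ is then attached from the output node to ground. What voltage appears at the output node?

V_out ≈ 23.9 V

The load sits in parallel with Rb: Rb‖R_L = (3900 × 72900) / (3900 + 72900) = 3702 Ω.
V_out = 30.3 × 3702 / (991 + 3702) = 30.3 × 3702/4693 = 23.9 V.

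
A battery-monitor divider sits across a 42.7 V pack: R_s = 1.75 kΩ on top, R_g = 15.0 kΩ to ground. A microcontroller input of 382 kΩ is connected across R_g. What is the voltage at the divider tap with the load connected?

The load sits in parallel with R_g: R_g‖R_L = (15.0 × 382) / (15.0 + 382) = 14.43 kΩ.
V_out = 42.7 × 14.43 / (1.75 + 14.43) = 42.7 × 14.43/16.18 = 38.1 V.
(Unloaded it would have been 38.2 V.)

V_out ≈ 38.1 V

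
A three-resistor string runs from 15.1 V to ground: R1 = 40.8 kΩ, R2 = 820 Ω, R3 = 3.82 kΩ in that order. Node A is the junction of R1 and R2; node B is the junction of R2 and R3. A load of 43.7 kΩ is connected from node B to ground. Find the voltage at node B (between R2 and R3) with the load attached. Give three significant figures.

At node B, R3 is in parallel with the load: R3‖R_L = 3513 Ω.
Below node A the resistance is R2 + (R3‖R_L) = 4333 Ω, so V_A = 15.1 × 4333/45130 = 1.450 V.
Then V_B = V_A × (R3‖R_L)/(R2 + R3‖R_L) = 1.450 × 3513/4333 = 1.18 V.

V ≈ 1.18 V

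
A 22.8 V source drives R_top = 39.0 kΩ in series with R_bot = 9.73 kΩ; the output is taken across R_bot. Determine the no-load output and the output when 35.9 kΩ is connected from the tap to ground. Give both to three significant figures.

Open-circuit: V = 22.8 × 9.73/(39.0 + 9.73) = 4.55 V.
With the load, R_bot becomes R_bot‖R_L = 7.655 kΩ, so V = 22.8 × 7.655/46.66 = 3.74 V.

Unloaded: 4.55 V; loaded: 3.74 V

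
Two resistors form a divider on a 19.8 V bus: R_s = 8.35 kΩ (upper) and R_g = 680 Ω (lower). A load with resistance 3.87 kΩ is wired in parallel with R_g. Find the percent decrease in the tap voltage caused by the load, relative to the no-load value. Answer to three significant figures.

Unloaded V = 19.8 × 680/9030 = 1.4910 V.
Loaded: R_g‖R_L = 578.4 Ω, giving V = 19.8 × 578.4/8928 = 1.2826 V.
Drop = (1.4910 − 1.2826) / 1.4910 = 14.0 %.

14.0 %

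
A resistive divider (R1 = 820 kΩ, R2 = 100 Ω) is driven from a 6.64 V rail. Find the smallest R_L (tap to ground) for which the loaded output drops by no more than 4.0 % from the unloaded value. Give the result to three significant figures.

Output resistance R_th = R1‖R2 = (820000 × 100)/820100 = 99.99 Ω.
The fractional drop is R_th/(R_th + R_L); requiring this ≤ 0.0400 gives R_L ≥ R_th(1/0.0400 − 1) = 99.99 × 24.00 = 2.40 kΩ.

R_L(min) ≈ 2.40 kΩ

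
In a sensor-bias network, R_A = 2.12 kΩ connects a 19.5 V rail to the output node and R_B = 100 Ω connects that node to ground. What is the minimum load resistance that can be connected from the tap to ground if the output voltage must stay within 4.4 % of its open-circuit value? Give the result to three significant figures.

R_L(min) ≈ 2.07 kΩ

Output resistance R_th = R_A‖R_B = (2120 × 100)/2220 = 95.50 Ω.
The fractional drop is R_th/(R_th + R_L); requiring this ≤ 0.0440 gives R_L ≥ R_th(1/0.0440 − 1) = 95.50 × 21.73 = 2.07 kΩ.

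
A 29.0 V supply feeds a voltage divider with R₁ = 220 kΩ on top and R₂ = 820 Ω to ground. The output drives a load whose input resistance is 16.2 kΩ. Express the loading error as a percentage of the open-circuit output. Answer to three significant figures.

4.80 %

The divider's output (Thévenin) resistance is R₁‖R₂ = 817.0 Ω.
Fractional drop under load = R_th/(R_th + R_L) = 817.0 / (817.0 + 16200) = 0.04801.
So the output falls by 4.80 %.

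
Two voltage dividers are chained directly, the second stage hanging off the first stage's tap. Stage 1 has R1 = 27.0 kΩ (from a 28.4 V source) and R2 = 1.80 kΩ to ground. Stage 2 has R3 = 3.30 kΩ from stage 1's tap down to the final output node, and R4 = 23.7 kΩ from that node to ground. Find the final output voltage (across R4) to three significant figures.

V_out ≈ 1.47 V

Stage 2 presents R3+R4 = 27.00 kΩ as a load on stage 1's tap.
Stage 1's lower leg becomes R2‖(R3+R4) = 1.688 kΩ, so V_mid = 28.4 × 1.688/28.69 = 1.671 V.
Stage 2 is itself unloaded: V_out = V_mid × R4/(R3+R4) = 1.671 × 23.7/27.00 = 1.47 V.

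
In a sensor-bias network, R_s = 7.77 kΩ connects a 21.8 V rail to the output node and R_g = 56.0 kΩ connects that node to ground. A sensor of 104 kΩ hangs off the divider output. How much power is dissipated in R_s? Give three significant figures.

P ≈ 1.89 mW

Total resistance from the source is R_s + (R_g‖R_L) = 44.17 kΩ, so I = 21.8/44.17 kΩ = 0.4935 mA.
P = I²·R_s = (0.4935 mA)² × 7.77 kΩ = 1.89 mW.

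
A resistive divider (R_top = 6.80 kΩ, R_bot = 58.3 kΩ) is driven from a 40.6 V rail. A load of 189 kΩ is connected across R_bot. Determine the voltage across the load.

The load sits in parallel with R_bot: R_bot‖R_L = (58.3 × 189) / (58.3 + 189) = 44.56 kΩ.
V_out = 40.6 × 44.56 / (6.80 + 44.56) = 40.6 × 44.56/51.36 = 35.2 V.

V_out ≈ 35.2 V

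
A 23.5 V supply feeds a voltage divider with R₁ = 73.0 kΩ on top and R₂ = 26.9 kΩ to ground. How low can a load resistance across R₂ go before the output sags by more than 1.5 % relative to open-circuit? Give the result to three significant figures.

R_L(min) ≈ 1.29 MΩ

Output resistance R_th = R₁‖R₂ = (73.0 × 26.9)/99.90 = 19.66 kΩ.
The fractional drop is R_th/(R_th + R_L); requiring this ≤ 0.0150 gives R_L ≥ R_th(1/0.0150 − 1) = 19.66 × 65.67 = 1.29 MΩ.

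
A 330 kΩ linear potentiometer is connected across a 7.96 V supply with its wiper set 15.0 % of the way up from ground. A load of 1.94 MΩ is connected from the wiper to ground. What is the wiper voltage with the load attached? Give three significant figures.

The wiper splits the pot into (1−α)R = 280.5 kΩ above and αR = 49.50 kΩ below.
Lower section ‖ load = 48.27 kΩ.
V_wiper = 7.96 × 48.27/(280.5 + 48.27) = 1.17 V.

V ≈ 1.17 V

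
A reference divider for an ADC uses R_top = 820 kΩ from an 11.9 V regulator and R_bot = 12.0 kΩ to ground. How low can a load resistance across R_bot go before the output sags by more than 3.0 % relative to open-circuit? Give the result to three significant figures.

Output resistance R_th = R_top‖R_bot = (820 × 12.0)/832.0 = 11.83 kΩ.
The fractional drop is R_th/(R_th + R_L); requiring this ≤ 0.0300 gives R_L ≥ R_th(1/0.0300 − 1) = 11.83 × 32.33 = 382 kΩ.

R_L(min) ≈ 382 kΩ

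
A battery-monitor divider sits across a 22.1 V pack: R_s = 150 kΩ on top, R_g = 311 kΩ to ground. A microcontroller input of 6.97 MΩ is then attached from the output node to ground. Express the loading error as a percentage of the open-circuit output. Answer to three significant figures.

1.43 %

The divider's output (Thévenin) resistance is R_s‖R_g = 101.2 kΩ.
Fractional drop under load = R_th/(R_th + R_L) = 101.2 / (101.2 + 6970) = 0.01431.
So the output falls by 1.43 %.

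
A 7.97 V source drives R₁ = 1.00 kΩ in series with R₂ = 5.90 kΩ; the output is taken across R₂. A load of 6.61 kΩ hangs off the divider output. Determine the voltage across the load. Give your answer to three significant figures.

V_out ≈ 6.03 V

The load sits in parallel with R₂: R₂‖R_L = (5.90 × 6.61) / (5.90 + 6.61) = 3.117 kΩ.
V_out = 7.97 × 3.117 / (1.00 + 3.117) = 7.97 × 3.117/4.117 = 6.03 V.
(Unloaded it would have been 6.81 V.)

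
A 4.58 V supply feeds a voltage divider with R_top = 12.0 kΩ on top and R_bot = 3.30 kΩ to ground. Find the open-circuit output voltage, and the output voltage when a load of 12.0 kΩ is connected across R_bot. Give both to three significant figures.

Open-circuit: V = 4.58 × 3.30/(12.0 + 3.30) = 0.988 V.
With the load, R_bot becomes R_bot‖R_L = 2.588 kΩ, so V = 4.58 × 2.588/14.59 = 0.813 V.

Unloaded: 0.988 V; loaded: 0.813 V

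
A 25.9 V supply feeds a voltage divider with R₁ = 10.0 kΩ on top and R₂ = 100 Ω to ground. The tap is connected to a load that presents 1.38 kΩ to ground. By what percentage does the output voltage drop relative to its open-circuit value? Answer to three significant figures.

6.69 %

The divider's output (Thévenin) resistance is R₁‖R₂ = 99.01 Ω.
Fractional drop under load = R_th/(R_th + R_L) = 99.01 / (99.01 + 1380) = 0.06694.
So the output falls by 6.69 %.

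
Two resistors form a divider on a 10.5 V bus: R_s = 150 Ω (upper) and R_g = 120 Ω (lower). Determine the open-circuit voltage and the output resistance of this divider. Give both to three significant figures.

V_th is the open-circuit tap voltage: 10.5 × 120/(150 + 120) = 4.67 V.
With the supply zeroed, R_s and R_g appear in parallel from the tap: R_th = R_s‖R_g = (150 × 120)/270.0 = 66.7 Ω.

V_th = 4.67 V, R_th = 66.7 Ω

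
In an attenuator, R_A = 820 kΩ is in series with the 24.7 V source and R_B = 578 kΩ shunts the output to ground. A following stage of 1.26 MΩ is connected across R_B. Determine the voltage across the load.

The load sits in parallel with R_B: R_B‖R_L = (578 × 1260) / (578 + 1260) = 396.2 kΩ.
V_out = 24.7 × 396.2 / (820 + 396.2) = 24.7 × 396.2/1216 = 8.05 V.

V_out ≈ 8.05 V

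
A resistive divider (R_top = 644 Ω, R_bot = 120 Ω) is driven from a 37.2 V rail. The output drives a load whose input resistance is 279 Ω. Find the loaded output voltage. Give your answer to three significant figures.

The load sits in parallel with R_bot: R_bot‖R_L = (120 × 279) / (120 + 279) = 83.91 Ω.
V_out = 37.2 × 83.91 / (644 + 83.91) = 37.2 × 83.91/727.9 = 4.29 V.

V_out ≈ 4.29 V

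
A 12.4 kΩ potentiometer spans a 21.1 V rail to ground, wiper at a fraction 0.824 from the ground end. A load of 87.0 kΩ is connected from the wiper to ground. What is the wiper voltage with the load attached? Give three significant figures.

The wiper splits the pot into (1−α)R = 2.182 kΩ above and αR = 10.22 kΩ below.
Lower section ‖ load = 9.144 kΩ.
V_wiper = 21.1 × 9.144/(2.182 + 9.144) = 17.0 V.

V ≈ 17.0 V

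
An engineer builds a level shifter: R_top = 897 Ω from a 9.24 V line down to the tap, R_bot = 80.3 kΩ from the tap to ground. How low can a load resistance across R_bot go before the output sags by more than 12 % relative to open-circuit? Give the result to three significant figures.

Output resistance R_th = R_top‖R_bot = (897 × 80300)/81200 = 887.1 Ω.
The fractional drop is R_th/(R_th + R_L); requiring this ≤ 0.120 gives R_L ≥ R_th(1/0.120 − 1) = 887.1 × 7.333 = 6.51 kΩ.

R_L(min) ≈ 6.51 kΩ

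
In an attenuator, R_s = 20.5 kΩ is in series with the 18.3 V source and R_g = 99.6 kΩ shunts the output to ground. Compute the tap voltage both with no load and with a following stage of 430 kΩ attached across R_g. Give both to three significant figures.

Open-circuit: V = 18.3 × 99.6/(20.5 + 99.6) = 15.2 V.
With the load, R_g becomes R_g‖R_L = 80.87 kΩ, so V = 18.3 × 80.87/101.4 = 14.6 V.

Unloaded: 15.2 V; loaded: 14.6 V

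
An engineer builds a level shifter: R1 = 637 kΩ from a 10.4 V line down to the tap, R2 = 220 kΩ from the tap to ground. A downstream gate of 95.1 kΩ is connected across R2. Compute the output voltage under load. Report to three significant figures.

The load sits in parallel with R2: R2‖R_L = (220 × 95.1) / (220 + 95.1) = 66.40 kΩ.
V_out = 10.4 × 66.40 / (637 + 66.40) = 10.4 × 66.40/703.4 = 0.982 V.
(Unloaded it would have been 2.67 V.)

V_out ≈ 0.982 V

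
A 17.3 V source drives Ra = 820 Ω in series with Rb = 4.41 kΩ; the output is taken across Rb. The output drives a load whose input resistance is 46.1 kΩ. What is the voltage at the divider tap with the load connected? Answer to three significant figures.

V_out ≈ 14.4 V

The load sits in parallel with Rb: Rb‖R_L = (4410 × 46100) / (4410 + 46100) = 4025 Ω.
V_out = 17.3 × 4025 / (820 + 4025) = 17.3 × 4025/4845 = 14.4 V.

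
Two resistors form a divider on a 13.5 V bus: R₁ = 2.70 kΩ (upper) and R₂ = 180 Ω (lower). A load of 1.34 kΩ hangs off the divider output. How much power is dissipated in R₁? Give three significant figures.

Total resistance from the source is R₁ + (R₂‖R_L) = 2859 Ω, so I = 13.5/2859 Ω = 4.722 mA.
P = I²·R₁ = (4.722 mA)² × 2.70 kΩ = 60.2 mW.

P ≈ 60.2 mW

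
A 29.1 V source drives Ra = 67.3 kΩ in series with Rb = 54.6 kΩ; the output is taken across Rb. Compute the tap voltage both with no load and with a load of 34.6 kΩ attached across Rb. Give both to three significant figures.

Open-circuit: V = 29.1 × 54.6/(67.3 + 54.6) = 13.0 V.
With the load, Rb becomes Rb‖R_L = 21.18 kΩ, so V = 29.1 × 21.18/88.48 = 6.97 V.

Unloaded: 13.0 V; loaded: 6.97 V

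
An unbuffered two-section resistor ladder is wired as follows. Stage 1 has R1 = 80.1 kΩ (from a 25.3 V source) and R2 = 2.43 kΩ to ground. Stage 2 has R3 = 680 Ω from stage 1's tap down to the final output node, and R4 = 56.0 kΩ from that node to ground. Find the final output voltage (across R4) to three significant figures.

Stage 2 presents R3+R4 = 56680 Ω as a load on stage 1's tap.
Stage 1's lower leg becomes R2‖(R3+R4) = 2330 Ω, so V_mid = 25.3 × 2330/82430 = 0.7152 V.
Stage 2 is itself unloaded: V_out = V_mid × R4/(R3+R4) = 0.7152 × 56000/56680 = 0.707 V.

V_out ≈ 0.707 V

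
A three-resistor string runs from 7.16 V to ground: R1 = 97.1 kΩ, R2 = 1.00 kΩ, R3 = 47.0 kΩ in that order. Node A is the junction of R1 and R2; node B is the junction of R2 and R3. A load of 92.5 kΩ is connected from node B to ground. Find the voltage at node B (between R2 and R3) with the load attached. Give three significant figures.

At node B, R3 is in parallel with the load: R3‖R_L = 31.16 kΩ.
Below node A the resistance is R2 + (R3‖R_L) = 32.16 kΩ, so V_A = 7.16 × 32.16/129.3 = 1.782 V.
Then V_B = V_A × (R3‖R_L)/(R2 + R3‖R_L) = 1.782 × 31.16/32.16 = 1.73 V.

V ≈ 1.73 V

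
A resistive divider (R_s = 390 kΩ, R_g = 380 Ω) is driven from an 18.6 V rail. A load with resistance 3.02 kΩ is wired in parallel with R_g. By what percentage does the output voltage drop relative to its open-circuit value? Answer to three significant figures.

11.2 %

Unloaded V = 18.6 × 380/390400 = 0.018105 V.
Loaded: R_g‖R_L = 337.5 Ω, giving V = 18.6 × 337.5/390300 = 0.016084 V.
Drop = (0.018105 − 0.016084) / 0.018105 = 11.2 %.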